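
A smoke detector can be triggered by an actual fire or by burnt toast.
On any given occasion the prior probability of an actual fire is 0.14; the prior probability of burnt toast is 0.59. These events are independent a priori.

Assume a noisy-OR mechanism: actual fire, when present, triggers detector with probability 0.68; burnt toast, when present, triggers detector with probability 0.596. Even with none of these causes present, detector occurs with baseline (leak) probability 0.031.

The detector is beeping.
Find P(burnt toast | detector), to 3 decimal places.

Under noisy-OR, P(detector | causes) = 1 − (1−0.031)·∏(1−qᵢ) over the active causes.
Sum P(detector|·) weighted by the priors over the 4 (actual fire, burnt toast) configurations:
  P(detector) = 0.031·0.86·0.41 + 0.608524·0.86·0.59 + 0.68992·0.14·0.41 + 0.874728·0.14·0.59
        = 0.010931 + 0.308765 + 0.039601 + 0.072253 = 0.431550
The terms with burnt toast present sum to 0.381018, so
  P(burnt toast | detector) = 0.381018 / 0.431550 ≈ 0.883

P(burnt toast | detector) ≈ 0.883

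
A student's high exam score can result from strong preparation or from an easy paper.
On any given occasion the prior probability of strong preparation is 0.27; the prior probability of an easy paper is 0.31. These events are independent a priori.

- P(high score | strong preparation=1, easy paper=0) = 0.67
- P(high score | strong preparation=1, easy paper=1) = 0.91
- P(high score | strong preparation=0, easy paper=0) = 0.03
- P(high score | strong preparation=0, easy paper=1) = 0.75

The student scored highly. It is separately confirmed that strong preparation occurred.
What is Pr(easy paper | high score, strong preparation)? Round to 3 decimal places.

Enumerate both values of easy paper and weight by the priors:
  P(high score | strong preparation) = 0.67*0.69 + 0.91*0.31
        = 0.462300 + 0.282100 = 0.744400
The terms with easy paper present sum to 0.282100, so
  P(easy paper | high score, strong preparation) = 0.282100 / 0.744400 ≈ 0.379

Pr(easy paper | high score, strong preparation) ≈ 0.379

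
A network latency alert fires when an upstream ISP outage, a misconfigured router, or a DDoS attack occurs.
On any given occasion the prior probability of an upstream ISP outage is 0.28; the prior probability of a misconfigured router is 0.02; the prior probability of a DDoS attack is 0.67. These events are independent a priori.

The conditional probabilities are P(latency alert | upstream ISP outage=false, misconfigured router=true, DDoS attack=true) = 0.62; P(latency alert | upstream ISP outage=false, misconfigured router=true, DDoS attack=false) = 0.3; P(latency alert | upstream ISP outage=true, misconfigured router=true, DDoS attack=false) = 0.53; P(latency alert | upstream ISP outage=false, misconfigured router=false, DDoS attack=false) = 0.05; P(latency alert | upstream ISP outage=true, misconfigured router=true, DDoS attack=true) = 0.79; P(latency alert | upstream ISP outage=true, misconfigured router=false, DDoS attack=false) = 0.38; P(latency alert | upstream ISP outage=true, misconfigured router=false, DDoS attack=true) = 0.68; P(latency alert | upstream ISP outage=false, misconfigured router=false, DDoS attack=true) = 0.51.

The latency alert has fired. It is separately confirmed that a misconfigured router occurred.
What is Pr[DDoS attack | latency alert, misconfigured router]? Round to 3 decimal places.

Enumerate the 4 (upstream ISP outage, DDoS attack) configurations and weight by the priors:
  P(latency alert | misconfigured router) = 0.3·0.72·0.33 + 0.62·0.72·0.67 + 0.53·0.28·0.33 + 0.79·0.28·0.67
        = 0.071280 + 0.299088 + 0.048972 + 0.148204 = 0.567544
Keeping only the DDoS attack-present terms gives 0.447292, so
  P(DDoS attack | latency alert, misconfigured router) = 0.447292 / 0.567544 ≈ 0.788

Pr[DDoS attack | latency alert, misconfigured router] ≈ 0.788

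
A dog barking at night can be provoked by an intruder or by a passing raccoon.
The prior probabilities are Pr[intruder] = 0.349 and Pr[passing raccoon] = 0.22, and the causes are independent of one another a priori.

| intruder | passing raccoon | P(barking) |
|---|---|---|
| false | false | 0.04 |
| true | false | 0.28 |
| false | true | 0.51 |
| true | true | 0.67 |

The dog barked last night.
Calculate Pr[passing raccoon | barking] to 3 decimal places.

For the numerator, keep only passing raccoon=true terms: 0.073042 + 0.051443 = 0.124485
Normalizer over all consistent configurations: 0.04*0.651*0.78 + 0.51*0.651*0.22 + 0.28*0.349*0.78 + 0.67*0.349*0.22 = 0.221018
P(passing raccoon | barking) = 0.124485/0.221018 ≈ 0.563

Pr[passing raccoon | barking] ≈ 0.563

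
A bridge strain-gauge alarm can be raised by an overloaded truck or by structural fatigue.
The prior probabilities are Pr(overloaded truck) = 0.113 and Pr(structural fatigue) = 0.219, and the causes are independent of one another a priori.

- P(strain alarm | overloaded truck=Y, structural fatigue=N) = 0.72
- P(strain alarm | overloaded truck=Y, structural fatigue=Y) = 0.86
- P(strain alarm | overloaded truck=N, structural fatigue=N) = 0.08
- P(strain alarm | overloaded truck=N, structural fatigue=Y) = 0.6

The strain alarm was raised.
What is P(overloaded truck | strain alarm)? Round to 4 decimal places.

P(overloaded truck | strain alarm) ≈ 0.3303

P(strain alarm) = 0.08×0.887×0.781 + 0.6×0.887×0.219 + 0.72×0.113×0.781 + 0.86×0.113×0.219 = 0.055420 + 0.116552 + 0.063542 + 0.021282 = 0.256796
The overloaded truck-present share is 0.063542 + 0.021282 = 0.084824.
Hence the posterior is 0.084824/0.256796 ≈ 0.3303.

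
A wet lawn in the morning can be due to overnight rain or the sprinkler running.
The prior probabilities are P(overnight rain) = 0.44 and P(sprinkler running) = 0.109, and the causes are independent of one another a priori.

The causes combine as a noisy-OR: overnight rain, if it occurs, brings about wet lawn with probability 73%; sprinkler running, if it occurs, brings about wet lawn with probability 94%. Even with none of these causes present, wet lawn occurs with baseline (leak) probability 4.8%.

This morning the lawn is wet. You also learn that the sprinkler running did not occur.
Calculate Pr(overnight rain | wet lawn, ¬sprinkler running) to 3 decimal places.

Pr(overnight rain | wet lawn, ¬sprinkler running) ≈ 0.924

Under noisy-OR, P(wet lawn | causes) = 1 − (1−0.048)·∏(1−qᵢ) over the active causes.
Numerator (weight on configurations with overnight rain): 0.74296·0.44 = 0.326902
Normalizer over all consistent configurations: 0.048·0.56 + 0.74296·0.44 = 0.353782
P(overnight rain | wet lawn, ¬sprinkler running) = 0.326902/0.353782 ≈ 0.924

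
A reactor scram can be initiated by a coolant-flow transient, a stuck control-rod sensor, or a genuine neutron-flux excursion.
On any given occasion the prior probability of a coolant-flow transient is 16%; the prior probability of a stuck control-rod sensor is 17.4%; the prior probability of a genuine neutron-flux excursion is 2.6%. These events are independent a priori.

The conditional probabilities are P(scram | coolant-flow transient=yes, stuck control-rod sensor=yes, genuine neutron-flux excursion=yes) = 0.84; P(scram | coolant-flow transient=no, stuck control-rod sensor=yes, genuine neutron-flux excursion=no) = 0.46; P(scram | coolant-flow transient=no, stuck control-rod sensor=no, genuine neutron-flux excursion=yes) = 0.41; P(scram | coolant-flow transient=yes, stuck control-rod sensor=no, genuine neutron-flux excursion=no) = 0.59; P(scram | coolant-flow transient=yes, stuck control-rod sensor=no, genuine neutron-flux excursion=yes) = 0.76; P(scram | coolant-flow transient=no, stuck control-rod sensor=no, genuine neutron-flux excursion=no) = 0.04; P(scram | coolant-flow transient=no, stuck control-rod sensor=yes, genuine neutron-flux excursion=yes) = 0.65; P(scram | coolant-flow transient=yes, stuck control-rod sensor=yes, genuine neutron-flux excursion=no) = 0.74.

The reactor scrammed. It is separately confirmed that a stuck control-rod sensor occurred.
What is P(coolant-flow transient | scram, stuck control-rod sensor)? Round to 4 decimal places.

P(coolant-flow transient | scram, stuck control-rod sensor) ≈ 0.2333

Enumerate the 4 (coolant-flow transient, genuine neutron-flux excursion) configurations and weight by the priors:
  P(scram | stuck control-rod sensor) = 0.46*0.84*0.974 + 0.65*0.84*0.026 + 0.74*0.16*0.974 + 0.84*0.16*0.026
        = 0.376354 + 0.014196 + 0.115322 + 0.003494 = 0.509366
Configurations with coolant-flow transient contribute 0.118816, so
  P(coolant-flow transient | scram, stuck control-rod sensor) = 0.118816 / 0.509366 ≈ 0.2333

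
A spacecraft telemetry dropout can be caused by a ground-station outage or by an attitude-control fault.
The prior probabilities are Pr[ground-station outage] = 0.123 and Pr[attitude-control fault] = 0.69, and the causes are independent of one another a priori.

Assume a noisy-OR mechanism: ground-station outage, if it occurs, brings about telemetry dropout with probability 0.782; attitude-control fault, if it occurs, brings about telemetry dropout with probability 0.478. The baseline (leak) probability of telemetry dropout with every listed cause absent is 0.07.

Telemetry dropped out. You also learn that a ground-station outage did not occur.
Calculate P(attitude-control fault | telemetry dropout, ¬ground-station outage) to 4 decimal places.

Under noisy-OR, P(telemetry dropout | causes) = 1 − (1−0.07)·∏(1−qᵢ) over the active causes.
Sum P(telemetry dropout|·) weighted by the priors over both values of attitude-control fault:
  P(telemetry dropout | ¬ground-station outage) = 0.07·0.31 + 0.51454·0.69
        = 0.021700 + 0.355033 = 0.376733
Keeping only the attitude-control fault-present terms gives 0.355033, so
  P(attitude-control fault | telemetry dropout, ¬ground-station outage) = 0.355033 / 0.376733 ≈ 0.9424

P(attitude-control fault | telemetry dropout, ¬ground-station outage) ≈ 0.9424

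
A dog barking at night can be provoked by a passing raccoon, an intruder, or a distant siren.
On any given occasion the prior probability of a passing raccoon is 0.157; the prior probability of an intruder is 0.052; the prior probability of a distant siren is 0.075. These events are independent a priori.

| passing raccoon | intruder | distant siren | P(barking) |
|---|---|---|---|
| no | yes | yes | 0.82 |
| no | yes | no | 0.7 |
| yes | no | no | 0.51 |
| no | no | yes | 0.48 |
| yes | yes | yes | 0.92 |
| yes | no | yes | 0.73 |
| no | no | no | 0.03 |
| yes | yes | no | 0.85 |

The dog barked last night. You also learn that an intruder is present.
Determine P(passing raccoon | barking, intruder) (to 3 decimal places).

P(barking | intruder) = 0.7×0.843×0.925 + 0.82×0.843×0.075 + 0.85×0.157×0.925 + 0.92×0.157×0.075 = 0.545843 + 0.051844 + 0.123441 + 0.010833 = 0.731961
The passing raccoon-present share is 0.123441 + 0.010833 = 0.134274.
P(passing raccoon | barking, intruder) = 0.134274 / 0.731961 ≈ 0.183

P(passing raccoon | barking, intruder) ≈ 0.183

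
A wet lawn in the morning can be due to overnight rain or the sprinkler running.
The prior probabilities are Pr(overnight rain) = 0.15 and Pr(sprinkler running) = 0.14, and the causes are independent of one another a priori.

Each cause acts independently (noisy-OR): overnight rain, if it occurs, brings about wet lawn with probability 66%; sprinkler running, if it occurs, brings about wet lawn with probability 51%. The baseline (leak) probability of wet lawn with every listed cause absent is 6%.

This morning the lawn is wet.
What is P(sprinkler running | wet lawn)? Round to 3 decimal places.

Under noisy-OR, P(wet lawn | causes) = 1 − (1−0.06)·∏(1−qᵢ) over the active causes.
For the numerator, keep only sprinkler running=true terms: 0.064189 + 0.017711 = 0.081900
Denominator P(wet lawn): 0.06*0.85*0.86 + 0.5394*0.85*0.14 + 0.6804*0.15*0.86 + 0.843396*0.15*0.14 = 0.213532
P(sprinkler running | wet lawn) = 0.081900/0.213532 ≈ 0.384

P(sprinkler running | wet lawn) ≈ 0.384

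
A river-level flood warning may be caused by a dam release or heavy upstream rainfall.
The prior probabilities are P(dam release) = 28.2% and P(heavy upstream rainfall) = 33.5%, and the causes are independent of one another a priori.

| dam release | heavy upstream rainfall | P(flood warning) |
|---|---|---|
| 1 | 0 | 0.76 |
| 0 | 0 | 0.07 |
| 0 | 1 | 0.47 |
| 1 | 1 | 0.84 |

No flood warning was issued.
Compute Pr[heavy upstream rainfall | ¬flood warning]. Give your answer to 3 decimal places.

Pr[heavy upstream rainfall | ¬flood warning] ≈ 0.226

For the numerator, keep only heavy upstream rainfall=true terms: 0.127481 + 0.015115 = 0.142596
The normalizing constant is 0.93·0.718·0.665 + 0.53·0.718·0.335 + 0.24·0.282·0.665 + 0.16·0.282·0.335 = 0.631650
Posterior = 0.142596 / 0.631650 ≈ 0.226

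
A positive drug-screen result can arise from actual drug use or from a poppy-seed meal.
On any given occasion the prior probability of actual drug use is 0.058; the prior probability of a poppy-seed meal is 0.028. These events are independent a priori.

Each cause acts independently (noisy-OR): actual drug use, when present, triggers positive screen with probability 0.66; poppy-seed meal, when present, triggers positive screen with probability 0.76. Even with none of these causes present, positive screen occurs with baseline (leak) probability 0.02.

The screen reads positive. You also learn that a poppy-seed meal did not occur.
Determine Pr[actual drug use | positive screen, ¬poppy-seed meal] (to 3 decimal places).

Pr[actual drug use | positive screen, ¬poppy-seed meal] ≈ 0.672

Under noisy-OR, P(positive screen | causes) = 1 − (1−0.02)·∏(1−qᵢ) over the active causes.
Enumerate both values of actual drug use and weight by the priors:
  P(positive screen | ¬poppy-seed meal) = 0.02×0.942 + 0.6668×0.058
        = 0.018840 + 0.038674 = 0.057514
Configurations with actual drug use contribute 0.038674, so
  P(actual drug use | positive screen, ¬poppy-seed meal) = 0.038674 / 0.057514 ≈ 0.672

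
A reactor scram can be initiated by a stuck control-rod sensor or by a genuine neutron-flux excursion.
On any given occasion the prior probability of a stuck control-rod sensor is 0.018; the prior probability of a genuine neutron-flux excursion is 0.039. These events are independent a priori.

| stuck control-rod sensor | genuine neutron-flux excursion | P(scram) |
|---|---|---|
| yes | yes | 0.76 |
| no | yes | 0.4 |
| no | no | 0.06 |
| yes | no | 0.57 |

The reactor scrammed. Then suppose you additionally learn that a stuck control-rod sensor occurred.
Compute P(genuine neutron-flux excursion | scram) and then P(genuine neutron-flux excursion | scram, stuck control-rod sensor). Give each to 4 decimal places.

Weight on genuine neutron-flux excursion=true, given the evidence: 0.015319 + 0.000534 = 0.015853
Denominator P(scram): 0.06×0.982×0.961 + 0.4×0.982×0.039 + 0.57×0.018×0.961 + 0.76×0.018×0.039 = 0.082335
Posterior = 0.015853 / 0.082335 ≈ 0.1925

Now condition on the additional information:
Numerator (weight on configurations with genuine neutron-flux excursion): 0.76*0.039 = 0.029640
The normalizing constant is 0.57*0.961 + 0.76*0.039 = 0.577410
P(genuine neutron-flux excursion | scram, stuck control-rod sensor) = 0.029640/0.577410 ≈ 0.0513
The drop from 0.1925 to 0.0513 is the explaining-away (discounting) effect.

P(genuine neutron-flux excursion | scram) ≈ 0.1925; P(genuine neutron-flux excursion | scram, stuck control-rod sensor) ≈ 0.0513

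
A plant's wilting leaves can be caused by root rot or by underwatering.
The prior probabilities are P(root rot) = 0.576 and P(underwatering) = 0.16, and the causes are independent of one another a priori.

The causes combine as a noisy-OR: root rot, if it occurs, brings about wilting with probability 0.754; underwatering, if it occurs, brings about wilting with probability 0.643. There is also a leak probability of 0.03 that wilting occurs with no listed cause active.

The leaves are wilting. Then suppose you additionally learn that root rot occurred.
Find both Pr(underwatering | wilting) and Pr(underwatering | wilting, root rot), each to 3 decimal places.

Pr(underwatering | wilting) ≈ 0.253; Pr(underwatering | wilting, root rot) ≈ 0.186

Under noisy-OR, P(wilting | causes) = 1 − (1−0.03)·∏(1−qᵢ) over the active causes.
P(wilting) = 0.03·0.424·0.84 + 0.65371·0.424·0.16 + 0.76138·0.576·0.84 + 0.914813·0.576·0.16 = 0.010685 + 0.044348 + 0.368386 + 0.084309 = 0.507728
Of this, 0.128657 comes from 0.044348 + 0.084309 (the underwatering=true cases).
P(underwatering | wilting) = 0.128657 / 0.507728 ≈ 0.253

Now condition on the additional information:
P(wilting | root rot) = 0.76138*0.84 + 0.914813*0.16 = 0.639559 + 0.146370 = 0.785929
Restricting to configurations with underwatering present: 0.914813*0.16 = 0.146370.
So P(underwatering | wilting, root rot) = 0.146370/0.785929 ≈ 0.186.
— root rot explains away the evidence for underwatering.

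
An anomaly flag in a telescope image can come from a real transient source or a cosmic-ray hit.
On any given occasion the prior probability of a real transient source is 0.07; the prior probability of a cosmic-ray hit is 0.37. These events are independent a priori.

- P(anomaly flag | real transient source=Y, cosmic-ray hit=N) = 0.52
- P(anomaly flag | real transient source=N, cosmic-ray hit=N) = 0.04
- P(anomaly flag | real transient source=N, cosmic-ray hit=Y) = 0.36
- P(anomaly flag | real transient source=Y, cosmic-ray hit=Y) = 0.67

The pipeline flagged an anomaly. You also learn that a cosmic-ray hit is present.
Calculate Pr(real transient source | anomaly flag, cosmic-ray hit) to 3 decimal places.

For the numerator, keep only real transient source=true terms: 0.67×0.07 = 0.046900
The normalizing constant is 0.36×0.93 + 0.67×0.07 = 0.381700
P(real transient source | anomaly flag, cosmic-ray hit) = 0.046900/0.381700 ≈ 0.123

Pr(real transient source | anomaly flag, cosmic-ray hit) ≈ 0.123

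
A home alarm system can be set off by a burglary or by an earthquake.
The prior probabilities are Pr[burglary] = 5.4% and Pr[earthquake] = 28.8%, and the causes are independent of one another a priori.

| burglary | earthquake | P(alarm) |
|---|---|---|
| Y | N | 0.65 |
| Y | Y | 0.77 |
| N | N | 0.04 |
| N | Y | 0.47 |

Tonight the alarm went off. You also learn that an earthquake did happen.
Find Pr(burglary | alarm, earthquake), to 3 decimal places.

Pr(burglary | alarm, earthquake) ≈ 0.086

Weight on burglary=true, given the evidence: 0.77*0.054 = 0.041580
The normalizing constant is 0.47*0.946 + 0.77*0.054 = 0.486200
P(burglary | alarm, earthquake) = 0.041580/0.486200 ≈ 0.086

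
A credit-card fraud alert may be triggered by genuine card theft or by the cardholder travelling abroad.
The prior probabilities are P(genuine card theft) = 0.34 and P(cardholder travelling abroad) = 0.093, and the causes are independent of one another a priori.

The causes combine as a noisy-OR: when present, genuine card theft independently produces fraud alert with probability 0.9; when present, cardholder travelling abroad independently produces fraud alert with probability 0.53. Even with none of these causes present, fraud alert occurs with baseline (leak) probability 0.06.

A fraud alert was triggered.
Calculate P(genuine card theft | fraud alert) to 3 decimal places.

P(genuine card theft | fraud alert) ≈ 0.815

Under noisy-OR, P(fraud alert | causes) = 1 − (1−0.06)·∏(1−qᵢ) over the active causes.
Sum P(fraud alert|·) weighted by the priors over the 4 (genuine card theft, cardholder travelling abroad) configurations:
  P(fraud alert) = 0.06·0.66·0.907 + 0.5582·0.66·0.093 + 0.906·0.34·0.907 + 0.95582·0.34·0.093
        = 0.035917 + 0.034262 + 0.279392 + 0.030223 = 0.379794
The terms with genuine card theft present sum to 0.309615, so
  P(genuine card theft | fraud alert) = 0.309615 / 0.379794 ≈ 0.815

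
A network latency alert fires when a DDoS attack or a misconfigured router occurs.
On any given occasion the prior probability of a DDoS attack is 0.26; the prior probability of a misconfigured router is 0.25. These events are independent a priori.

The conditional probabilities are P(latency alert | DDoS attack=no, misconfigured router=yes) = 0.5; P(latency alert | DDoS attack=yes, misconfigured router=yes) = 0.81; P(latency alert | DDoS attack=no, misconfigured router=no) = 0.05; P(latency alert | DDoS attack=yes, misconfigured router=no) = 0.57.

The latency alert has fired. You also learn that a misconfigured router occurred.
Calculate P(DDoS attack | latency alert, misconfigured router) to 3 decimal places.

P(DDoS attack | latency alert, misconfigured router) ≈ 0.363

P(latency alert | misconfigured router) = 0.5·0.74 + 0.81·0.26 = 0.370000 + 0.210600 = 0.580600
Of this, 0.210600 comes from 0.81·0.26 (the DDoS attack=true cases).
P(DDoS attack | latency alert, misconfigured router) = 0.210600 / 0.580600 ≈ 0.363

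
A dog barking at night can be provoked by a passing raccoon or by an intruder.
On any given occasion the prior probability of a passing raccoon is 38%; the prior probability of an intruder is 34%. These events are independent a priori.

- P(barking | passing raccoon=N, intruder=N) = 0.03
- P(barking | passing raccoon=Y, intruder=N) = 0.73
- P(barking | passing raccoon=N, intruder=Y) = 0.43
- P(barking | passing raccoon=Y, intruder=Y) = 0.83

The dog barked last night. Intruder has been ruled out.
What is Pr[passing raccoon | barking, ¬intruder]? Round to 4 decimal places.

Pr[passing raccoon | barking, ¬intruder] ≈ 0.9372

Numerator (weight on configurations with passing raccoon): 0.73·0.38 = 0.277400
Normalizer over all consistent configurations: 0.03·0.62 + 0.73·0.38 = 0.296000
P(passing raccoon | barking, ¬intruder) = 0.277400/0.296000 ≈ 0.9372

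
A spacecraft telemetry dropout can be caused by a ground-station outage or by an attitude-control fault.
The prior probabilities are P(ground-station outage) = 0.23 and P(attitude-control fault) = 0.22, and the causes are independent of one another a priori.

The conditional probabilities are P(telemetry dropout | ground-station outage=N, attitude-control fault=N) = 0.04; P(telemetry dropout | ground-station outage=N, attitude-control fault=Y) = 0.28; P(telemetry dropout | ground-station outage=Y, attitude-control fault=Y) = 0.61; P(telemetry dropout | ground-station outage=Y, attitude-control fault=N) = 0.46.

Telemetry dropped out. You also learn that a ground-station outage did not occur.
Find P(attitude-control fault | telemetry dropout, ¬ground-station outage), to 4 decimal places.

P(attitude-control fault | telemetry dropout, ¬ground-station outage) ≈ 0.6638

For the numerator, keep only attitude-control fault=true terms: 0.28·0.22 = 0.061600
The normalizing constant is 0.04·0.78 + 0.28·0.22 = 0.092800
Posterior = 0.061600 / 0.092800 ≈ 0.6638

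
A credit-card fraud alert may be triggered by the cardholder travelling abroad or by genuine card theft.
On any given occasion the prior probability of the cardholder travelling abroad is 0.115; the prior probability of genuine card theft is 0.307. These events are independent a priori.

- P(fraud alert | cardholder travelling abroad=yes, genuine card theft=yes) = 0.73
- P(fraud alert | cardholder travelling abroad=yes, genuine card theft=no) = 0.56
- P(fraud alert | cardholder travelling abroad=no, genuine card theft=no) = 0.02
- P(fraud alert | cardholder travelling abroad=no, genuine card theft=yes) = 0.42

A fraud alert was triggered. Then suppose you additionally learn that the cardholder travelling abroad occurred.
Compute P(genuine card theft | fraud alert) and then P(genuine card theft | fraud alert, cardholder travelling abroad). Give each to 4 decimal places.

P(fraud alert) = 0.02·0.885·0.693 + 0.42·0.885·0.307 + 0.56·0.115·0.693 + 0.73·0.115·0.307 = 0.012266 + 0.114112 + 0.044629 + 0.025773 = 0.196780
Restricting to configurations with genuine card theft present: 0.114112 + 0.025773 = 0.139885.
Hence the posterior is 0.139885/0.196780 ≈ 0.7109.

Now also conditioning on cardholder travelling abroad=true:
P(fraud alert | cardholder travelling abroad) = 0.56*0.693 + 0.73*0.307 = 0.388080 + 0.224110 = 0.612190
Of this, 0.224110 comes from 0.73*0.307 (the genuine card theft=true cases).
P(genuine card theft | fraud alert, cardholder travelling abroad) = 0.224110 / 0.612190 ≈ 0.3661
This is intercausal reasoning (explaining away): once cardholder travelling abroad accounts for the fraud alert, genuine card theft becomes less likely.

P(genuine card theft | fraud alert) ≈ 0.7109; P(genuine card theft | fraud alert, cardholder travelling abroad) ≈ 0.3661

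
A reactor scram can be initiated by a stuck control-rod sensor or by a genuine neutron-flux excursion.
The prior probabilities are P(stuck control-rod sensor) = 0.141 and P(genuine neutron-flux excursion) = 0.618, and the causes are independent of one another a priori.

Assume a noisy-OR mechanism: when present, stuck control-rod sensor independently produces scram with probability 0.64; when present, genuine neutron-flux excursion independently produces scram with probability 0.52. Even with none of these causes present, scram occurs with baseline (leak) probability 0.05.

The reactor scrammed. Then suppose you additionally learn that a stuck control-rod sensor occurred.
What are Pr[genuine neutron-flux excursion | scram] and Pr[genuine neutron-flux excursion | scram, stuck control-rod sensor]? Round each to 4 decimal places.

Pr[genuine neutron-flux excursion | scram] ≈ 0.8746; Pr[genuine neutron-flux excursion | scram, stuck control-rod sensor] ≈ 0.6727

Under noisy-OR, P(scram | causes) = 1 − (1−0.05)·∏(1−qᵢ) over the active causes.
P(scram) = 0.05*0.859*0.382 + 0.544*0.859*0.618 + 0.658*0.141*0.382 + 0.83584*0.141*0.618 = 0.016407 + 0.288789 + 0.035441 + 0.072833 = 0.413470
Restricting to configurations with genuine neutron-flux excursion present: 0.288789 + 0.072833 = 0.361622.
P(genuine neutron-flux excursion | scram) = 0.361622 / 0.413470 ≈ 0.8746

With the extra evidence:
For the numerator, keep only genuine neutron-flux excursion=true terms: 0.83584·0.618 = 0.516549
Normalizer over all consistent configurations: 0.658·0.382 + 0.83584·0.618 = 0.767905
Posterior = 0.516549 / 0.767905 ≈ 0.6727
— stuck control-rod sensor explains away the evidence for genuine neutron-flux excursion.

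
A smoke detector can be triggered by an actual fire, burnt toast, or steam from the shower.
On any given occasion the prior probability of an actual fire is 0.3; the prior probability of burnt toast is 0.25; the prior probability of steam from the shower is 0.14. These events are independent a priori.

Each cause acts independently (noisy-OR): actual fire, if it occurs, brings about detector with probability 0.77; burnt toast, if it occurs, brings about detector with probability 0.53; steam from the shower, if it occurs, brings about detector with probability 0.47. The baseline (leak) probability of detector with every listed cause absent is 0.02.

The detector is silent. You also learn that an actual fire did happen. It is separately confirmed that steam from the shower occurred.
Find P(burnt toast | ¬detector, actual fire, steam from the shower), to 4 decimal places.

P(burnt toast | ¬detector, actual fire, steam from the shower) ≈ 0.1354

Under noisy-OR, P(detector | causes) = 1 − (1−0.02)·∏(1−qᵢ) over the active causes.
By total probability over both values of burnt toast:
  P(¬detector | actual fire, steam from the shower) = 0.119462×0.75 + 0.056147×0.25
        = 0.089596 + 0.014037 = 0.103633
Keeping only the burnt toast-present terms gives 0.014037, so
  P(burnt toast | ¬detector, actual fire, steam from the shower) = 0.014037 / 0.103633 ≈ 0.1354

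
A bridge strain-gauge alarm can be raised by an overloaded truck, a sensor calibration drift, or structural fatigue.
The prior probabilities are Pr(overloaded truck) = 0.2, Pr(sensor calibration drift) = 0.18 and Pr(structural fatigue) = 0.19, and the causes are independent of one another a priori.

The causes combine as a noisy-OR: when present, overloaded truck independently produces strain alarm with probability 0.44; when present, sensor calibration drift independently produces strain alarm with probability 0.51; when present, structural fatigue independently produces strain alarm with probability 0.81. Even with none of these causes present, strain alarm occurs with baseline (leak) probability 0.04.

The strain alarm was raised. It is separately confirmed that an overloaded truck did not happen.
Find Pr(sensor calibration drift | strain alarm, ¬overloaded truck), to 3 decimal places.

Under noisy-OR, P(strain alarm | causes) = 1 − (1−0.04)·∏(1−qᵢ) over the active causes.
For the numerator, keep only sensor calibration drift=true terms: 0.077216 + 0.031143 = 0.108359
Denominator P(strain alarm | ¬overloaded truck): 0.04·0.82·0.81 + 0.8176·0.82·0.19 + 0.5296·0.18·0.81 + 0.910624·0.18·0.19 = 0.262309
Posterior = 0.108359 / 0.262309 ≈ 0.413

Pr(sensor calibration drift | strain alarm, ¬overloaded truck) ≈ 0.413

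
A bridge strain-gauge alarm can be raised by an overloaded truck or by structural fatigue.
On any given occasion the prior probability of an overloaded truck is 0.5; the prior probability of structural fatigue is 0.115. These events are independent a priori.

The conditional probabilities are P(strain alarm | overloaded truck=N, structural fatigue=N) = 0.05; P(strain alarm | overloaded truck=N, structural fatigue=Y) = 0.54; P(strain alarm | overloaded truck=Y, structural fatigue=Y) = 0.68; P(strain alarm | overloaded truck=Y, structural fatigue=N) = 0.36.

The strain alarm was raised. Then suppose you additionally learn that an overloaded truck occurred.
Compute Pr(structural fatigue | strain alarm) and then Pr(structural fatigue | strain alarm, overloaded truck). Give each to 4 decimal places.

Numerator (weight on configurations with structural fatigue): 0.031050 + 0.039100 = 0.070150
The normalizing constant is 0.05×0.5×0.885 + 0.54×0.5×0.115 + 0.36×0.5×0.885 + 0.68×0.5×0.115 = 0.251575
Posterior = 0.070150 / 0.251575 ≈ 0.2788

Now condition on the additional information:
Enumerate both values of structural fatigue and weight by the priors:
  P(strain alarm | overloaded truck) = 0.36*0.885 + 0.68*0.115
        = 0.318600 + 0.078200 = 0.396800
The terms with structural fatigue present sum to 0.078200, so
  P(structural fatigue | strain alarm, overloaded truck) = 0.078200 / 0.396800 ≈ 0.1971

Pr(structural fatigue | strain alarm) ≈ 0.2788; Pr(structural fatigue | strain alarm, overloaded truck) ≈ 0.1971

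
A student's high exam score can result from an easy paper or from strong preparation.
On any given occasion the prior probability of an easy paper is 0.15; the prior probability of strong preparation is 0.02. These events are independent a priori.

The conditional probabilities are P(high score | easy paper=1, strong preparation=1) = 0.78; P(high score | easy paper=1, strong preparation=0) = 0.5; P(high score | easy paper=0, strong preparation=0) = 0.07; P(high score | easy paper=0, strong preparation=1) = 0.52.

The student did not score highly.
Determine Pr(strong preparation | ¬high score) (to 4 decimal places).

By total probability over the 4 (easy paper, strong preparation) configurations:
  P(¬high score) = 0.93*0.85*0.98 + 0.48*0.85*0.02 + 0.5*0.15*0.98 + 0.22*0.15*0.02
        = 0.774690 + 0.008160 + 0.073500 + 0.000660 = 0.857010
Configurations with strong preparation contribute 0.008820, so
  P(strong preparation | ¬high score) = 0.008820 / 0.857010 ≈ 0.0103

Pr(strong preparation | ¬high score) ≈ 0.0103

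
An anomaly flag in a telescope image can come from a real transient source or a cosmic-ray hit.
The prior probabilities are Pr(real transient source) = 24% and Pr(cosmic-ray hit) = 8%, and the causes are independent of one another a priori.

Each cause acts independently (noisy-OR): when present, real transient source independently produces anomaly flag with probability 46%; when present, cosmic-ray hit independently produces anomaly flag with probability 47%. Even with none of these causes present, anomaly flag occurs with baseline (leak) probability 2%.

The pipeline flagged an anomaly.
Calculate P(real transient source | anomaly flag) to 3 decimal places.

P(real transient source | anomaly flag) ≈ 0.732

Under noisy-OR, P(anomaly flag | causes) = 1 − (1−0.02)·∏(1−qᵢ) over the active causes.
P(anomaly flag) = 0.02*0.76*0.92 + 0.4806*0.76*0.08 + 0.4708*0.24*0.92 + 0.719524*0.24*0.08 = 0.013984 + 0.029220 + 0.103953 + 0.013815 = 0.160972
The real transient source-present share is 0.103953 + 0.013815 = 0.117768.
Hence the posterior is 0.117768/0.160972 ≈ 0.732.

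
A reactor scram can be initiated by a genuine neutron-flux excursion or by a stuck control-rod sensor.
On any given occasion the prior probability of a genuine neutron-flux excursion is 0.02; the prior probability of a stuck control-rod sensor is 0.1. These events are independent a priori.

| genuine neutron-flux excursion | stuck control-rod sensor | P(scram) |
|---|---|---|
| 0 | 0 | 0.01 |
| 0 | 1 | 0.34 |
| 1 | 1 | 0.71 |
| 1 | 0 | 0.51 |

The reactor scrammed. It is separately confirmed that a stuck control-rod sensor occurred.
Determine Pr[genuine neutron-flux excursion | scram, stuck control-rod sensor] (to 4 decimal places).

P(scram | stuck control-rod sensor) = 0.34*0.98 + 0.71*0.02 = 0.333200 + 0.014200 = 0.347400
Of this, 0.014200 comes from 0.71*0.02 (the genuine neutron-flux excursion=true cases).
P(genuine neutron-flux excursion | scram, stuck control-rod sensor) = 0.014200 / 0.347400 ≈ 0.0409

Pr[genuine neutron-flux excursion | scram, stuck control-rod sensor] ≈ 0.0409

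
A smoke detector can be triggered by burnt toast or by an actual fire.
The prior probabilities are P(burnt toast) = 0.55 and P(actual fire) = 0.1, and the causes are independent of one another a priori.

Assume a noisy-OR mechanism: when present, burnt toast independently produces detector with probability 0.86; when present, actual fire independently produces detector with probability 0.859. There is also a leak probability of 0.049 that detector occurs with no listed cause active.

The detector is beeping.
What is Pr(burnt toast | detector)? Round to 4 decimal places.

Under noisy-OR, P(detector | causes) = 1 − (1−0.049)·∏(1−qᵢ) over the active causes.
Sum P(detector|·) weighted by the priors over the 4 (burnt toast, actual fire) configurations:
  P(detector) = 0.049*0.45*0.9 + 0.865909*0.45*0.1 + 0.86686*0.55*0.9 + 0.981227*0.55*0.1
        = 0.019845 + 0.038966 + 0.429096 + 0.053967 = 0.541874
Keeping only the burnt toast-present terms gives 0.483063, so
  P(burnt toast | detector) = 0.483063 / 0.541874 ≈ 0.8915

Pr(burnt toast | detector) ≈ 0.8915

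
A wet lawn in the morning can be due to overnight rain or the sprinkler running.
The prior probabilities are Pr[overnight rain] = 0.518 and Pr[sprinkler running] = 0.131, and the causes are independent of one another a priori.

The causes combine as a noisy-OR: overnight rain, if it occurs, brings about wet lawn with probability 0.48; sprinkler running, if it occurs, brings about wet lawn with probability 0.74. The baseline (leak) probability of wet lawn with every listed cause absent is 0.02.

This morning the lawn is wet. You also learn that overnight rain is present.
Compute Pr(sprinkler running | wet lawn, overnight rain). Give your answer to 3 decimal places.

Under noisy-OR, P(wet lawn | causes) = 1 − (1−0.02)·∏(1−qᵢ) over the active causes.
Numerator (weight on configurations with sprinkler running): 0.867504×0.131 = 0.113643
Normalizer over all consistent configurations: 0.4904×0.869 + 0.867504×0.131 = 0.539801
P(sprinkler running | wet lawn, overnight rain) = 0.113643/0.539801 ≈ 0.211

Pr(sprinkler running | wet lawn, overnight rain) ≈ 0.211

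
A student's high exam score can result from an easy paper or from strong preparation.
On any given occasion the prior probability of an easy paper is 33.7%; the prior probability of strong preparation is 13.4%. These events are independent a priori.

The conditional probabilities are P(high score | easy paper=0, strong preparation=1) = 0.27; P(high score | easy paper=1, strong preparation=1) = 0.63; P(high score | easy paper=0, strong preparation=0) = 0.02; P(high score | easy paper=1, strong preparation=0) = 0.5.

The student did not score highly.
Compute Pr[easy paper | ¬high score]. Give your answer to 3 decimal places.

Pr[easy paper | ¬high score] ≈ 0.206

P(¬high score) = 0.98·0.663·0.866 + 0.73·0.663·0.134 + 0.5·0.337·0.866 + 0.37·0.337·0.134 = 0.562675 + 0.064855 + 0.145921 + 0.016708 = 0.790159
The easy paper-present share is 0.145921 + 0.016708 = 0.162629.
P(easy paper | ¬high score) = 0.162629 / 0.790159 ≈ 0.206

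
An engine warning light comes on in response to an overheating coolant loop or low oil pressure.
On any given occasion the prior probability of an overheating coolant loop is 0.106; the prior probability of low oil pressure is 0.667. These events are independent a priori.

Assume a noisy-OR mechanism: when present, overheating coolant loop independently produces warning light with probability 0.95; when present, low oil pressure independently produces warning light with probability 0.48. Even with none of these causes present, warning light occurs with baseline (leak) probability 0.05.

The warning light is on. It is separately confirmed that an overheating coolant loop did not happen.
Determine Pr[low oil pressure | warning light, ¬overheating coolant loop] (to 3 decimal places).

Under noisy-OR, P(warning light | causes) = 1 − (1−0.05)·∏(1−qᵢ) over the active causes.
P(warning light | ¬overheating coolant loop) = 0.05·0.333 + 0.506·0.667 = 0.016650 + 0.337502 = 0.354152
Of this, 0.337502 comes from 0.506·0.667 (the low oil pressure=true cases).
Hence the posterior is 0.337502/0.354152 ≈ 0.953.

Pr[low oil pressure | warning light, ¬overheating coolant loop] ≈ 0.953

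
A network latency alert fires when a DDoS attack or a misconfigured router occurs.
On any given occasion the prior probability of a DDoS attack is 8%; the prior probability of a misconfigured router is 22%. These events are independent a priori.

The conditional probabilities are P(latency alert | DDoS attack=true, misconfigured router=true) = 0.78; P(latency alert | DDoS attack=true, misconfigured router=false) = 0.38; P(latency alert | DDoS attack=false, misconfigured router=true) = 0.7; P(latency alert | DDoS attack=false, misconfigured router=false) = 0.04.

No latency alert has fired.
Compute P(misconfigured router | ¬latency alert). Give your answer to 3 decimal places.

P(misconfigured router | ¬latency alert) ≈ 0.082

For the numerator, keep only misconfigured router=true terms: 0.060720 + 0.003872 = 0.064592
Denominator P(¬latency alert): 0.96·0.92·0.78 + 0.3·0.92·0.22 + 0.62·0.08·0.78 + 0.22·0.08·0.22 = 0.792176
P(misconfigured router | ¬latency alert) = 0.064592/0.792176 ≈ 0.082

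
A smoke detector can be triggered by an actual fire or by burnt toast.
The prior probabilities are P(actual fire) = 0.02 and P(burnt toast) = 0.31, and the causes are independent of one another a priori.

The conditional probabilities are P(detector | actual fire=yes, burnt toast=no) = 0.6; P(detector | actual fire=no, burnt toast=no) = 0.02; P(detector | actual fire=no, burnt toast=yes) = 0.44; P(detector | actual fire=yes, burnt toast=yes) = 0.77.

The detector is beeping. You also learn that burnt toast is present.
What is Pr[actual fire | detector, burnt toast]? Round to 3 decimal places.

Pr[actual fire | detector, burnt toast] ≈ 0.034

P(detector | burnt toast) = 0.44·0.98 + 0.77·0.02 = 0.431200 + 0.015400 = 0.446600
Restricting to configurations with actual fire present: 0.77·0.02 = 0.015400.
P(actual fire | detector, burnt toast) = 0.015400 / 0.446600 ≈ 0.034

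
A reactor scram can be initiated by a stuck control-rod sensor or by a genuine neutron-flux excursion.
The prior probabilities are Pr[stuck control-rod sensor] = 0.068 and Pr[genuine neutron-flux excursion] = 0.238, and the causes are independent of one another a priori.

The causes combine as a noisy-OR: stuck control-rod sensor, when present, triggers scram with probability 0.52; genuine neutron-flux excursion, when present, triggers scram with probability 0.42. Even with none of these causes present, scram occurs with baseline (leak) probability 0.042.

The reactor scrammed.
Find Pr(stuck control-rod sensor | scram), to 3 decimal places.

Pr(stuck control-rod sensor | scram) ≈ 0.237

Under noisy-OR, P(scram | causes) = 1 − (1−0.042)·∏(1−qᵢ) over the active causes.
Enumerate the 4 (stuck control-rod sensor, genuine neutron-flux excursion) configurations and weight by the priors:
  P(scram) = 0.042*0.932*0.762 + 0.44436*0.932*0.238 + 0.54016*0.068*0.762 + 0.733293*0.068*0.238
        = 0.029828 + 0.098566 + 0.027989 + 0.011868 = 0.168251
Configurations with stuck control-rod sensor contribute 0.039857, so
  P(stuck control-rod sensor | scram) = 0.039857 / 0.168251 ≈ 0.237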